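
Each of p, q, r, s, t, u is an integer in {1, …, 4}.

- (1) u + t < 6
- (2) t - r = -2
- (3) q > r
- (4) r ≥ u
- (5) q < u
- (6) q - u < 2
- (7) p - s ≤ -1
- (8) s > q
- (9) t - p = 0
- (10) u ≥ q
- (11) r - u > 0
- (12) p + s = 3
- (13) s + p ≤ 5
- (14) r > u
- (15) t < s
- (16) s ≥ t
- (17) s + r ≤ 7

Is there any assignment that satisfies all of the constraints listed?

Unsatisfiable

Constraints 3, 5, and 11 give q < u, u < r, r < q. Chaining: q < u < r < q, which forces q < q — impossible.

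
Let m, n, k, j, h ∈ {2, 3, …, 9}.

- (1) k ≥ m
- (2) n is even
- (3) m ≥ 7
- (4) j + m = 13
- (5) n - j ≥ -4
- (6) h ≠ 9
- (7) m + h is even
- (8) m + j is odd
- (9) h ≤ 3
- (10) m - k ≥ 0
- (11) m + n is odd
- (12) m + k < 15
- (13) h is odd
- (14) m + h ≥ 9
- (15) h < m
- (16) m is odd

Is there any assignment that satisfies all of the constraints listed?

Satisfiable

The assignment m = 7, n = 4, k = 7, j = 6, h = 3 works:
  constraint 4 holds since j + m = 13.
  constraint 5 holds since n - j = -2.
The rest check out directly.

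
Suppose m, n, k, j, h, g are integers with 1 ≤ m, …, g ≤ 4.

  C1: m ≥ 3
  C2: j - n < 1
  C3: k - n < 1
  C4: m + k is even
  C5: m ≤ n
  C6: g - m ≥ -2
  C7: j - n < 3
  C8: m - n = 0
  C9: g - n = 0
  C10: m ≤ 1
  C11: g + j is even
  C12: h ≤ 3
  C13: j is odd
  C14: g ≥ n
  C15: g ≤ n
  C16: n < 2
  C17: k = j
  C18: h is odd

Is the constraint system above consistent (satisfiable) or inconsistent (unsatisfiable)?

Unsatisfiable

From constraints 1 and 5: n ≥ m and m ≥ 3, so n ≥ 3. From constraint 16: n ≤ 1. But 1 < 3, so no value of n works.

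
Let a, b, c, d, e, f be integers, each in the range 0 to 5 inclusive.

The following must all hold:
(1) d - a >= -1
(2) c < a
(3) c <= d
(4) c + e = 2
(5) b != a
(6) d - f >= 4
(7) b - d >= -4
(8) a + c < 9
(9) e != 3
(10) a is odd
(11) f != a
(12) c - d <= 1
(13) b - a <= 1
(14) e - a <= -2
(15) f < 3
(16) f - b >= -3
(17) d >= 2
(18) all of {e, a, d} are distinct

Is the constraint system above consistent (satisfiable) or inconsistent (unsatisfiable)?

Satisfiable

Try a = 5, b = 3, c = 2, d = 4, e = 0, f = 0.
Check constraint 1: d - a = -1; constraint 4: c + e = 2. The remaining constraints are straightforward to verify.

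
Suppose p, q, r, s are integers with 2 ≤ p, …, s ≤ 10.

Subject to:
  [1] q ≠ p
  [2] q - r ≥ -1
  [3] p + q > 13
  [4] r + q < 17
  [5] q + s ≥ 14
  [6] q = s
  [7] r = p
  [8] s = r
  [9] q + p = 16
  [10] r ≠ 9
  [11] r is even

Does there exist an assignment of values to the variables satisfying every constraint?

From constraints 6, 7, and 8, q = s = r = p, so q = p. But constraint 1 says q ≠ p. Contradiction.

Unsatisfiable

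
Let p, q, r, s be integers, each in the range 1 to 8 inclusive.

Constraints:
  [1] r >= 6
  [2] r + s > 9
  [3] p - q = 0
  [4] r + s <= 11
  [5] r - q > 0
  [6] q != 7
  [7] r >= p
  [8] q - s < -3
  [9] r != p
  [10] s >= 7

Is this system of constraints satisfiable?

From constraint 1: r ≥ 6. From constraint 10: s ≥ 7. Hence r + s ≥ 13. But constraint 4 requires r + s ≤ 11, and 11 < 13. Contradiction.

Unsatisfiable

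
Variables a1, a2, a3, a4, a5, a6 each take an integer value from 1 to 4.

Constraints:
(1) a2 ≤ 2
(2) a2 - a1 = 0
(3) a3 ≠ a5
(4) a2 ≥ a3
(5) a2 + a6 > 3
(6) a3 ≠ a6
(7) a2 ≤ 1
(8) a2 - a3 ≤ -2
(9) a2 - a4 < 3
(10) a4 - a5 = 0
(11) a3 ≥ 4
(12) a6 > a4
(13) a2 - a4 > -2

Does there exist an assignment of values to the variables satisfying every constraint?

Unsatisfiable

From constraints 4 and 11: a2 ≥ a3 and a3 ≥ 4, so a2 ≥ 4. From constraint 1: a2 ≤ 2. But 2 < 4, so no value of a2 works.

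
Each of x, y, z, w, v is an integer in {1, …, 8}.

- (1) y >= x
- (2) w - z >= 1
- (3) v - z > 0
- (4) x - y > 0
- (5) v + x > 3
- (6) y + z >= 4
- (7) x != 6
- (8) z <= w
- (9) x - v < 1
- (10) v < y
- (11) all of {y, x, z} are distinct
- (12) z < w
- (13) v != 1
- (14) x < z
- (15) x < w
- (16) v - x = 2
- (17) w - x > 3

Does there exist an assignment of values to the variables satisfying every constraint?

Constraints 3, 4, 10, and 14 give y < x, x < z, z < v, v < y. Chaining: y < x < z < v < y, which forces y < y — impossible.

Unsatisfiable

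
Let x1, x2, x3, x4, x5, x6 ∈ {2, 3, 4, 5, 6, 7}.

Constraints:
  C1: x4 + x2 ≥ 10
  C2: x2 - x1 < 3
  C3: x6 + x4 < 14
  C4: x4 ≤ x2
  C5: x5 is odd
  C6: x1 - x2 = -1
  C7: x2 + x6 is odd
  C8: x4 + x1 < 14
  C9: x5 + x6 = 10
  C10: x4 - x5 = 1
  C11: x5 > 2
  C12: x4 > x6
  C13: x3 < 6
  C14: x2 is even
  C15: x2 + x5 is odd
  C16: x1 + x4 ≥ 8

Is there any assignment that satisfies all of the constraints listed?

Take x1 = 5, x2 = 6, x3 = 2, x4 = 6, x5 = 5, x6 = 5. Then constraint 1: x4 + x2 = 12; constraint 2: x2 - x1 = 1; constraint 3: x6 + x4 = 11, and every other listed constraint is also met.

Satisfiable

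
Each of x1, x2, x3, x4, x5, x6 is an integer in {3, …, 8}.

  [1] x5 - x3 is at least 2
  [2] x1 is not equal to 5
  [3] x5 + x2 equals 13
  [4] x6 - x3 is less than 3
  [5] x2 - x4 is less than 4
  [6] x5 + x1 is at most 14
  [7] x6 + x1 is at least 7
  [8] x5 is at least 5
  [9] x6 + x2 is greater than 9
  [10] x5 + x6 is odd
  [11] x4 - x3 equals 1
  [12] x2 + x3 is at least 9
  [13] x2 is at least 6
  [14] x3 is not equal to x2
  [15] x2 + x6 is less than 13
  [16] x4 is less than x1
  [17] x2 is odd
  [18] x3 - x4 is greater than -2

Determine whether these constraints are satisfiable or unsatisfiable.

Satisfiable

Try x1 = 7, x2 = 7, x3 = 3, x4 = 4, x5 = 6, x6 = 3.
Check constraint 1: x5 - x3 = 3; constraint 3: x5 + x2 = 13. The remaining constraints are straightforward to verify.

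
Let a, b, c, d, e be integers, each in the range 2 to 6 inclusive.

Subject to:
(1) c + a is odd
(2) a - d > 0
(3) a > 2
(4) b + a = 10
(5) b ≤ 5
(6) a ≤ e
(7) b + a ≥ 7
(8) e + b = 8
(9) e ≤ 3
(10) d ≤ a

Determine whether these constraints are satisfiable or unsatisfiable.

From constraint 5: b ≤ 5. From constraints 6 and 9: a ≤ e ≤ 3. Hence b + a ≤ 8. But constraint 4 requires b + a = 10, and 10 > 8. Contradiction.

Unsatisfiable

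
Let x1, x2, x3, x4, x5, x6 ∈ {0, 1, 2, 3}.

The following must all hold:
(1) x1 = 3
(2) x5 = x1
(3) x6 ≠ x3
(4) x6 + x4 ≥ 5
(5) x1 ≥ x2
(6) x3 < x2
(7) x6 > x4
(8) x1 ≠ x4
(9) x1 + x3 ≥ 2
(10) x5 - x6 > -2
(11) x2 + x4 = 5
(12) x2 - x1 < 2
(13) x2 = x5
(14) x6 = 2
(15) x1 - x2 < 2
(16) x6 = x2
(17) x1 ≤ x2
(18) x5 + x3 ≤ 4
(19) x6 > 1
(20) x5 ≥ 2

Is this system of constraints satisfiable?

Unsatisfiable

Constraint 14 fixes x6 = 2 and constraint 1 fixes x1 = 3. Constraints 2, 13, and 16 give x6 = x2 = x5 = x1, so x6 = x1. But 2 ≠ 3 — contradiction.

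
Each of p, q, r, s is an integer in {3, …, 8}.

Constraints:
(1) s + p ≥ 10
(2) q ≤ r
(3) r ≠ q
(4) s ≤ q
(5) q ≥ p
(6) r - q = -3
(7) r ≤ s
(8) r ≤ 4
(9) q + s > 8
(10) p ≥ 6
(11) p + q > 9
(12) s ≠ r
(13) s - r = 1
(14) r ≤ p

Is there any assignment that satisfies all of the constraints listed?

Unsatisfiable

From constraints 5 and 10: q ≥ p and p ≥ 6, so q ≥ 6. From constraints 2 and 8: q ≤ r and r ≤ 4, so q ≤ 4. But 4 < 6, so no value of q works.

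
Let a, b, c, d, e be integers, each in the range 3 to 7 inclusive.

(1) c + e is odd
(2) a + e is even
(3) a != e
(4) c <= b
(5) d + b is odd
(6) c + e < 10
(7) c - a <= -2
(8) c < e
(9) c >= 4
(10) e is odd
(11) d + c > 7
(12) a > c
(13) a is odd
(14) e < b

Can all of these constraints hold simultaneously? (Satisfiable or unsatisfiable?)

Satisfiable

Try a = 7, b = 7, c = 4, d = 4, e = 5.
Check constraint 6: c + e = 9; constraint 7: c - a = -3; constraint 11: d + c = 8. The remaining constraints are straightforward to verify.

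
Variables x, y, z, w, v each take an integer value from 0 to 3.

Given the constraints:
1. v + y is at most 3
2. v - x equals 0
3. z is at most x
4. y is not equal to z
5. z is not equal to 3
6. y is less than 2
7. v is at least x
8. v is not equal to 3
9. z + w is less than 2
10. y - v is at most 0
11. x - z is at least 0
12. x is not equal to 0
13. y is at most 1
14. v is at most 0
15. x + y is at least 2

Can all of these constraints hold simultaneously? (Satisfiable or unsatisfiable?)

From constraints 7 and 14: x ≤ v ≤ 0. From constraint 13: y ≤ 1. Hence x + y ≤ 1. But constraint 15 requires x + y ≥ 2, and 2 > 1. Contradiction.

Unsatisfiable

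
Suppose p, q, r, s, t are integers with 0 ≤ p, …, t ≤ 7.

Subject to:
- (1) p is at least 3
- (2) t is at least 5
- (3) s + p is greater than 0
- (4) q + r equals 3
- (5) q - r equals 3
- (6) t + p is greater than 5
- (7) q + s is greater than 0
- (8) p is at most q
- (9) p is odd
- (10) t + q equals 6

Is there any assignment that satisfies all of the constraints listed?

From constraint 2: t ≥ 5. From constraints 1 and 8: q ≥ p ≥ 3. Hence t + q ≥ 8. But constraint 10 requires t + q = 6, and 6 < 8. Contradiction.

Unsatisfiable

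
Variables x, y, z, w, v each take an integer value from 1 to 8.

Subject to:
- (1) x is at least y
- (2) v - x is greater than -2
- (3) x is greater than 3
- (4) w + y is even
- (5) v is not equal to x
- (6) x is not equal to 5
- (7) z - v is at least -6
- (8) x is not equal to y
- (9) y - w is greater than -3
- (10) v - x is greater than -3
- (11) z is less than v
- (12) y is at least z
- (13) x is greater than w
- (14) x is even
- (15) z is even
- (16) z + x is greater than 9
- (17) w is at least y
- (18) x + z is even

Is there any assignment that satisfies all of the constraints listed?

Satisfiable

Setting (x, y, z, w, v) = (8, 5, 4, 7, 7) satisfies everything: constraint 2: v - x = -1; constraint 7: z - v = -3; constraint 9: y - w = -2, and the others follow.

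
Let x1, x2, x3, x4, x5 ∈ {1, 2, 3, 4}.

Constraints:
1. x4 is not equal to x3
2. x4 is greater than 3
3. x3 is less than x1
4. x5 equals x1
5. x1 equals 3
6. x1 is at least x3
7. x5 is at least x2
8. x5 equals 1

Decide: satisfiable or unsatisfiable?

Constraint 8 fixes x5 = 1 and constraint 5 fixes x1 = 3, but constraint 4 requires x5 = x1. Since 1 ≠ 3, contradiction.

Unsatisfiable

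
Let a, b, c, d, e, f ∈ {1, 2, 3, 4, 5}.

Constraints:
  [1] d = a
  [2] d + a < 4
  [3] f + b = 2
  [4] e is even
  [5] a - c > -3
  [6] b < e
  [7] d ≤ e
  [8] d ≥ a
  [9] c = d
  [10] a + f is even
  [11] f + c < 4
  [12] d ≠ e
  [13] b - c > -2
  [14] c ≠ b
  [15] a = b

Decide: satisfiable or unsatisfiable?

Unsatisfiable

From constraints 1, 9, and 15, c = d = a = b, so c = b. But constraint 14 says c ≠ b. Contradiction.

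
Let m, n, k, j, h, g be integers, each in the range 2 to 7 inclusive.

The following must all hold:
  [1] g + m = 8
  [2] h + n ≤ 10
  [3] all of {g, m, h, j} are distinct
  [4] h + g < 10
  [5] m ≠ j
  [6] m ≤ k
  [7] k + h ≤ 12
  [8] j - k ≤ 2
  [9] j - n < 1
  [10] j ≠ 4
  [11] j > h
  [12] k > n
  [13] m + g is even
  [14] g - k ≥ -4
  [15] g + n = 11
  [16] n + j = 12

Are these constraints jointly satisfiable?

Take m = 3, n = 6, k = 7, j = 6, h = 2, g = 5. Then constraint 1: g + m = 8; constraint 2: h + n = 8; constraint 4: h + g = 7, and every other listed constraint is also met.

Satisfiable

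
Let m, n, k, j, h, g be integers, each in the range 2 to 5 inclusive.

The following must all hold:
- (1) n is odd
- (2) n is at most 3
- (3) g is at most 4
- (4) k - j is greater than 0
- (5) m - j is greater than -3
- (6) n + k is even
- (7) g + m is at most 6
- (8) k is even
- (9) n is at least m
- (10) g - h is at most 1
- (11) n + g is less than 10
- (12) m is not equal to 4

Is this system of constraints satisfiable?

Constraint 1 makes n odd and constraint 8 makes k even, so n + k must be odd. Constraint 6 says n + k is even — contradiction.

Unsatisfiable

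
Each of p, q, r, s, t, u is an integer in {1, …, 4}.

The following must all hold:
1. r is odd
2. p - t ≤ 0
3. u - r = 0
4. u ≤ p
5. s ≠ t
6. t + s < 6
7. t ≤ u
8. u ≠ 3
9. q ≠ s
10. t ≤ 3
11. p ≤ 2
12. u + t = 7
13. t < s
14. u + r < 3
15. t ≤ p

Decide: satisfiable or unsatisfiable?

From constraints 4 and 11: u ≤ p ≤ 2. From constraint 10: t ≤ 3. Hence u + t ≤ 5. But constraint 12 requires u + t = 7, and 7 > 5. Contradiction.

Unsatisfiable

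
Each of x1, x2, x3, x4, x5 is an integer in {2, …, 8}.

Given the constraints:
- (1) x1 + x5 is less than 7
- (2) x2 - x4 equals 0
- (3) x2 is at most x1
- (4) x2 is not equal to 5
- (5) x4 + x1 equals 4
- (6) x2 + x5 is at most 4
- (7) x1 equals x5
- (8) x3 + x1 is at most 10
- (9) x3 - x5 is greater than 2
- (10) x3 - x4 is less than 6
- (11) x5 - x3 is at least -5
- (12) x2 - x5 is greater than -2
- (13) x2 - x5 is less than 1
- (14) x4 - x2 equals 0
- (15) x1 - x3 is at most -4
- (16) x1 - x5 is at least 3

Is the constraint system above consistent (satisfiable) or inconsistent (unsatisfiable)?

Constraints 11, 15, and 16 give x5 − x3 ≥ -5, x3 − x1 ≥ 4, x1 − x5 ≥ 3.
Adding all 3 inequalities: the left sides telescope to 0, and the right sides sum to (-5) + 4 + 3 = 2. So 0 ≥ 2, which is false.

Unsatisfiable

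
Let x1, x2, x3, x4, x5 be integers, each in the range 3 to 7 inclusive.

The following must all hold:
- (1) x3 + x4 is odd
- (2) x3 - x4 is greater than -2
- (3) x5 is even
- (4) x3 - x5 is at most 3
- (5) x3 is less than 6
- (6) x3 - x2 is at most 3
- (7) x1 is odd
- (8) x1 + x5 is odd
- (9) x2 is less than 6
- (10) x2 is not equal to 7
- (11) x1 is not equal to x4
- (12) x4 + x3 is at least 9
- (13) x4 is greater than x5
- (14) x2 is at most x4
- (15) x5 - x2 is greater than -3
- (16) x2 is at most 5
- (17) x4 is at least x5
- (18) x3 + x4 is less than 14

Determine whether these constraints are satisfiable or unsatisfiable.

One satisfying assignment is x1 = 3, x2 = 4, x3 = 5, x4 = 6, x5 = 4.
For the less obvious constraints — constraint 2: x3 - x4 = -1; constraint 4: x3 - x5 = 1; constraint 6: x3 - x2 = 1 — and the others hold by inspection.

Satisfiable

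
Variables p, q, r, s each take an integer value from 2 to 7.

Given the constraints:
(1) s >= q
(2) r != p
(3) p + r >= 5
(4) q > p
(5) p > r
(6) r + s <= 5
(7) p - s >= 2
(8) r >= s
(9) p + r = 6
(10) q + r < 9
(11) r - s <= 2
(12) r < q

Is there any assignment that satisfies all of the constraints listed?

Constraints 1, 4, 5, and 8 give p < q, q ≤ s, s ≤ r, r < p. Chaining: p < q ≤ s ≤ r < p, which forces p < p — impossible.

Unsatisfiable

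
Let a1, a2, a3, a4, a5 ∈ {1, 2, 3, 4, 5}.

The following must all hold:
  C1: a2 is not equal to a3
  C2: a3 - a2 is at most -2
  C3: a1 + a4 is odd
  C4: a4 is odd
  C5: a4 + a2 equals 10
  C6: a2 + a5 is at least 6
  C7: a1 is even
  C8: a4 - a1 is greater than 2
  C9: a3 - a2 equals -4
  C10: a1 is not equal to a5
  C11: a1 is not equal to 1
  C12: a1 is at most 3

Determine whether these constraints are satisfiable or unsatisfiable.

Take a1 = 2, a2 = 5, a3 = 1, a4 = 5, a5 = 1. Then constraint 2: a3 - a2 = -4; constraint 5: a4 + a2 = 10, and every other listed constraint is also met.

Satisfiable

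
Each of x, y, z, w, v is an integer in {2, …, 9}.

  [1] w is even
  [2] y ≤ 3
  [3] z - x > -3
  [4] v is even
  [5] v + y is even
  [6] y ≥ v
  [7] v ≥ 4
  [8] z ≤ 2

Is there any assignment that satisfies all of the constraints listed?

From constraint 7: v ≥ 4. From constraints 2 and 6: v ≤ y and y ≤ 3, so v ≤ 3. But 3 < 4, so no value of v works.

Unsatisfiable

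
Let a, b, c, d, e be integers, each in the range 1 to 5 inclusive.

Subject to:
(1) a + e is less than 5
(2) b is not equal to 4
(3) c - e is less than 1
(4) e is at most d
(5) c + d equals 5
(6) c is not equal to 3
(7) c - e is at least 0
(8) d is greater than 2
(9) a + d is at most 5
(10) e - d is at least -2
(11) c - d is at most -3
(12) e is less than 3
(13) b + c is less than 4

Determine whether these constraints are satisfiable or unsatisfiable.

Unsatisfiable

Constraints 7, 10, and 11 give c − e ≥ 0, e − d ≥ -2, d − c ≥ 3.
Adding all 3 inequalities: the left sides telescope to 0, and the right sides sum to 0 + (-2) + 3 = 1. So 0 ≥ 1, which is false.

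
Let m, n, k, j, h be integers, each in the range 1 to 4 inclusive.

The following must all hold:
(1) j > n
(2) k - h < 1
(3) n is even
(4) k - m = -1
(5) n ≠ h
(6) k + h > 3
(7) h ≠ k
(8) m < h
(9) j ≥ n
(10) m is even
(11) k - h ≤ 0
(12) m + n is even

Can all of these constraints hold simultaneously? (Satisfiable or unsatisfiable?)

The assignment m = 2, n = 2, k = 1, j = 3, h = 3 works:
  constraint 2 holds since k - h = -2.
  constraint 4 holds since k - m = -1.
The rest check out directly.

Satisfiable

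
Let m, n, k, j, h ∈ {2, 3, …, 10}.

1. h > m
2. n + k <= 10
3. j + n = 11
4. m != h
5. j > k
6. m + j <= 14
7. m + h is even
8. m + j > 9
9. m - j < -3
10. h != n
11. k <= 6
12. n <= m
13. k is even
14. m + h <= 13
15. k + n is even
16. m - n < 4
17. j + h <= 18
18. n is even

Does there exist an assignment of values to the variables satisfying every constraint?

Setting (m, n, k, j, h) = (3, 2, 6, 9, 7) satisfies everything: constraint 2: n + k = 8; constraint 3: j + n = 11; constraint 6: m + j = 12, and the others follow.

Satisfiable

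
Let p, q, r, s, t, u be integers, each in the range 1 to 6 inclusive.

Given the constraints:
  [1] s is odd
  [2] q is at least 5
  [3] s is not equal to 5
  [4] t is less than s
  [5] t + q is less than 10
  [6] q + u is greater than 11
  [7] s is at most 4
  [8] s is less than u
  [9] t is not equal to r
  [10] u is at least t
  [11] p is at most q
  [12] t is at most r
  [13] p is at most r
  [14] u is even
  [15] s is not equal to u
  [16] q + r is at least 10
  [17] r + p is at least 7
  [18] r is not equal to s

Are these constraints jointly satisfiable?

Satisfiable

The assignment p = 2, q = 6, r = 5, s = 3, t = 1, u = 6 works:
  constraint 5 holds since t + q = 7.
  constraint 6 holds since q + u = 12.
  constraint 16 holds since q + r = 11.
The rest check out directly.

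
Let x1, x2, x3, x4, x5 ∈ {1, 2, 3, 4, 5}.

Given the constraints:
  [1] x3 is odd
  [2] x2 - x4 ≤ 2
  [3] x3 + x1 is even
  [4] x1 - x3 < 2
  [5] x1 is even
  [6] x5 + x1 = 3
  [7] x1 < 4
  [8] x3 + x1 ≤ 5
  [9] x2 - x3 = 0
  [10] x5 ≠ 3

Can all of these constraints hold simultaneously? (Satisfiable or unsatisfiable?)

Constraint 1 makes x3 odd and constraint 5 makes x1 even, so x3 + x1 must be odd. Constraint 3 says x3 + x1 is even — contradiction.

Unsatisfiable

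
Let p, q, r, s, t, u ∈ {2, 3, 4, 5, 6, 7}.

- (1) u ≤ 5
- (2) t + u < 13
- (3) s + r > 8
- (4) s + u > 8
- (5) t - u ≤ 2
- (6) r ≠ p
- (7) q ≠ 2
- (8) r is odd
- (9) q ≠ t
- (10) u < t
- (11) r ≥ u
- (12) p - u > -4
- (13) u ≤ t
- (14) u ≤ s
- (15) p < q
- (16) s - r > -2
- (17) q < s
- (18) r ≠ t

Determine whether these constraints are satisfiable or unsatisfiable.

Try p = 2, q = 4, r = 5, s = 5, t = 7, u = 5.
Check constraint 2: t + u = 12; constraint 3: s + r = 10. The remaining constraints are straightforward to verify.

Satisfiable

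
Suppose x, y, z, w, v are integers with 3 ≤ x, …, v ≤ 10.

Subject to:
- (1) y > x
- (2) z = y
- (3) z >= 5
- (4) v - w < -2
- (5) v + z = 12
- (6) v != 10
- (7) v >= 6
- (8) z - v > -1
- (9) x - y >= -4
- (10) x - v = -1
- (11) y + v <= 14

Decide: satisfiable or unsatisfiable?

Satisfiable

Try x = 5, y = 6, z = 6, w = 9, v = 6.
Check constraint 4: v - w = -3; constraint 5: v + z = 12; constraint 8: z - v = 0. The remaining constraints are straightforward to verify.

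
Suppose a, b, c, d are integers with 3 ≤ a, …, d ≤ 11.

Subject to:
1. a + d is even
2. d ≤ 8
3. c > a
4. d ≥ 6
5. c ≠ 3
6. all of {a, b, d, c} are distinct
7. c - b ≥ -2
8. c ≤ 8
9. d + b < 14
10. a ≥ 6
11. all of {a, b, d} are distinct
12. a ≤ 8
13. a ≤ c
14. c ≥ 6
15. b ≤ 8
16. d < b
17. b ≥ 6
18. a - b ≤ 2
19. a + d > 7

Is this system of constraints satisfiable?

Constraints 2, 4, 8, 10, 12, 14, 15, and 17 confine each of a, b, d, c to the 3 values {6, …, 8}.
Constraint 6 requires all 4 of them to be distinct, but only 3 values are available — impossible by the pigeonhole principle.

Unsatisfiable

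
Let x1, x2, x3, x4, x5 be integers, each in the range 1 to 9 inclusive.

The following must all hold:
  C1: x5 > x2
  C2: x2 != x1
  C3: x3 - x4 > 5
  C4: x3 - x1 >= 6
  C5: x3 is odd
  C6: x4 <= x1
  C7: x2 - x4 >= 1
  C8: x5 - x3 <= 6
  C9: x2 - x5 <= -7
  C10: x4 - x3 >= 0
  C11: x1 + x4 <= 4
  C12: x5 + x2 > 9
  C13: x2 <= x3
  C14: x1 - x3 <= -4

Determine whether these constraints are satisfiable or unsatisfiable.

Constraints 7, 8, 9, and 10 give x5 − x2 ≥ 7, x2 − x4 ≥ 1, x4 − x3 ≥ 0, x3 − x5 ≥ -6.
Adding all 4 inequalities: the left sides telescope to 0, and the right sides sum to 7 + 1 + 0 + (-6) = 2. So 0 ≥ 2, which is false.

Unsatisfiable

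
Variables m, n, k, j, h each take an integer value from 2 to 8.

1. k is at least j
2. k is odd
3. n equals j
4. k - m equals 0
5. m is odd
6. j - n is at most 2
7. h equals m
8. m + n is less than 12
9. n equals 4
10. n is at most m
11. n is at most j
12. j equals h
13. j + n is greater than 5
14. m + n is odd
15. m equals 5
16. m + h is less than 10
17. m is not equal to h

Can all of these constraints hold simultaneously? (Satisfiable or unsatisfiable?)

Unsatisfiable

Constraint 9 fixes n = 4 and constraint 15 fixes m = 5. Constraints 3, 7, and 12 give n = j = h = m, so n = m. But 4 ≠ 5 — contradiction.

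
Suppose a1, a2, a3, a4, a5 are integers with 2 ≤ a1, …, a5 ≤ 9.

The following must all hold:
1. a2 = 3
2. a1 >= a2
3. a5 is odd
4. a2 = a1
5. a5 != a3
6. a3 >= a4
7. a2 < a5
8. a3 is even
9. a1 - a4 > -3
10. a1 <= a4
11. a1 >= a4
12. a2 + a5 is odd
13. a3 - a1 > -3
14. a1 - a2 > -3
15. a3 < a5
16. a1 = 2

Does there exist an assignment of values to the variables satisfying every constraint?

Unsatisfiable

Constraint 1 fixes a2 = 3 and constraint 16 fixes a1 = 2, but constraint 4 requires a2 = a1. Since 3 ≠ 2, contradiction.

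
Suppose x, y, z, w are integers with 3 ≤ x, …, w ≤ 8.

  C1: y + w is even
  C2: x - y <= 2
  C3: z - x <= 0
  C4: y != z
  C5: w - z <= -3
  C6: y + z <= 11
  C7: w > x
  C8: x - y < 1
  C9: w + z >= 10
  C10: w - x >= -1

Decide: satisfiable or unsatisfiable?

Unsatisfiable

Constraints 3, 5, and 10 give z − w ≥ 3, w − x ≥ -1, x − z ≥ 0.
Adding all 3 inequalities: the left sides telescope to 0, and the right sides sum to 3 + (-1) + 0 = 2. So 0 ≥ 2, which is false.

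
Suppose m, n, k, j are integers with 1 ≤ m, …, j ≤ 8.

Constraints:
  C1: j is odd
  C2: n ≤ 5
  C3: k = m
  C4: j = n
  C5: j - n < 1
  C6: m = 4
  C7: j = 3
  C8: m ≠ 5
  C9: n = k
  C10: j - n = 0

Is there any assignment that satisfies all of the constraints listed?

Unsatisfiable

Constraint 7 fixes j = 3 and constraint 6 fixes m = 4. Constraints 3, 4, and 9 give j = n = k = m, so j = m. But 3 ≠ 4 — contradiction.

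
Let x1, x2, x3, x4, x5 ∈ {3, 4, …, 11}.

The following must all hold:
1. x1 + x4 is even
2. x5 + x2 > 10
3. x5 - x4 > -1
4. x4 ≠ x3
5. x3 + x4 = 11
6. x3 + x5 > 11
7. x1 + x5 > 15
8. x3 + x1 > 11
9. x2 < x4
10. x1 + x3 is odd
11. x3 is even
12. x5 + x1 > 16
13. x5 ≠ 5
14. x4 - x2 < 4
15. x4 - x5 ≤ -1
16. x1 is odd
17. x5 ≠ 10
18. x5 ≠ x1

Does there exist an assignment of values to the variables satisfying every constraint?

Take x1 = 9, x2 = 5, x3 = 4, x4 = 7, x5 = 8. Then constraint 2: x5 + x2 = 13; constraint 3: x5 - x4 = 1, and every other listed constraint is also met.

Satisfiable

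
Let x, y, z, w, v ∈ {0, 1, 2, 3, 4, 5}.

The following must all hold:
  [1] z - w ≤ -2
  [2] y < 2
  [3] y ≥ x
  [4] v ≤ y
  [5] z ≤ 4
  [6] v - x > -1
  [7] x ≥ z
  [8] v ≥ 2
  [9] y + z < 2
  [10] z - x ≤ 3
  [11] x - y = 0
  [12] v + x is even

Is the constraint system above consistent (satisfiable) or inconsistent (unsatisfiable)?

From constraints 4 and 8: y ≥ v and v ≥ 2, so y ≥ 2. From constraint 2: y ≤ 1. But 1 < 2, so no value of y works.

Unsatisfiable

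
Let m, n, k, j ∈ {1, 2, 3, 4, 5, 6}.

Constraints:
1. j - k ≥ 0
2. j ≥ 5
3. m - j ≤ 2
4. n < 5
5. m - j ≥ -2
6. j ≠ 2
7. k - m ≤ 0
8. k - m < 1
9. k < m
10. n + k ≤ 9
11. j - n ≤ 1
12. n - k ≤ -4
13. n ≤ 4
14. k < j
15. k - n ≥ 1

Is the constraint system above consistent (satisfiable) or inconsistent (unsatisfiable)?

Unsatisfiable

Constraints 3, 7, 11, and 12 give m − k ≥ 0, k − n ≥ 4, n − j ≥ -1, j − m ≥ -2.
Adding all 4 inequalities: the left sides telescope to 0, and the right sides sum to 0 + 4 + (-1) + (-2) = 1. So 0 ≥ 1, which is false.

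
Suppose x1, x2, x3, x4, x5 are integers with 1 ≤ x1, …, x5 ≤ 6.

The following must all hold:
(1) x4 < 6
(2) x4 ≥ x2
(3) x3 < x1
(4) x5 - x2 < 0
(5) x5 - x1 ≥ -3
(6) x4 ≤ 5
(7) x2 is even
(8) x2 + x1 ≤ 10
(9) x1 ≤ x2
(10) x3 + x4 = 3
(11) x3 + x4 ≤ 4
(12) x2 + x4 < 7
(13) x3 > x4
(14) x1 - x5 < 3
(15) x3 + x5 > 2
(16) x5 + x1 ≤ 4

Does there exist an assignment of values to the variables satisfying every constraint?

Unsatisfiable

Constraints 2, 3, 9, and 13 give x2 ≤ x4, x4 < x3, x3 < x1, x1 ≤ x2. Chaining: x2 ≤ x4 < x3 < x1 ≤ x2, which forces x2 < x2 — impossible.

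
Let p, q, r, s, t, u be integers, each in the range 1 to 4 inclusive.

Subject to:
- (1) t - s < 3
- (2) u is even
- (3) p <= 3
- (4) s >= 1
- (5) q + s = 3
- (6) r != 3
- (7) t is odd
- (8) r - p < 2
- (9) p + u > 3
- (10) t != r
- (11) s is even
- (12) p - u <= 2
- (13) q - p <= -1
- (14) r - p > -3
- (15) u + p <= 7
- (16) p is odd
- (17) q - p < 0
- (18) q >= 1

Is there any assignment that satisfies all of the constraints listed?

Satisfiable

One satisfying assignment is p = 3, q = 1, r = 2, s = 2, t = 3, u = 2.
For the less obvious constraints — constraint 1: t - s = 1; constraint 5: q + s = 3 — and the others hold by inspection.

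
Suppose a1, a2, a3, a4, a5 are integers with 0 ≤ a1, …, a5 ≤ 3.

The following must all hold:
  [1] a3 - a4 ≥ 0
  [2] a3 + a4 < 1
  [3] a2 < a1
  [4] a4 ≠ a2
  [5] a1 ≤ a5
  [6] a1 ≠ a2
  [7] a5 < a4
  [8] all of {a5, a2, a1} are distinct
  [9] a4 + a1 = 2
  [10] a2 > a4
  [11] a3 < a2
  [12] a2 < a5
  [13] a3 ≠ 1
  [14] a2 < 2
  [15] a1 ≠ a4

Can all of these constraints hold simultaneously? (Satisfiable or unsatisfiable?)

Unsatisfiable

Constraints 1, 3, 5, 7, and 11 give a4 ≤ a3, a3 < a2, a2 < a1, a1 ≤ a5, a5 < a4. Chaining: a4 ≤ a3 < a2 < a1 ≤ a5 < a4, which forces a4 < a4 — impossible.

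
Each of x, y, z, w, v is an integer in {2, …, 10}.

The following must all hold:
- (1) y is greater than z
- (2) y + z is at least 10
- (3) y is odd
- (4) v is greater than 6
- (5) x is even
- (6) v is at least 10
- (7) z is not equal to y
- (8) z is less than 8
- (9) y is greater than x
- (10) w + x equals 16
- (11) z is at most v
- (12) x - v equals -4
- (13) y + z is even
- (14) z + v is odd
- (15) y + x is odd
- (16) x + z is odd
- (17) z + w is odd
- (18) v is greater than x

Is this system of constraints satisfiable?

Satisfiable

Setting (x, y, z, w, v) = (6, 7, 3, 10, 10) satisfies everything: constraint 2: y + z = 10; constraint 10: w + x = 16, and the others follow.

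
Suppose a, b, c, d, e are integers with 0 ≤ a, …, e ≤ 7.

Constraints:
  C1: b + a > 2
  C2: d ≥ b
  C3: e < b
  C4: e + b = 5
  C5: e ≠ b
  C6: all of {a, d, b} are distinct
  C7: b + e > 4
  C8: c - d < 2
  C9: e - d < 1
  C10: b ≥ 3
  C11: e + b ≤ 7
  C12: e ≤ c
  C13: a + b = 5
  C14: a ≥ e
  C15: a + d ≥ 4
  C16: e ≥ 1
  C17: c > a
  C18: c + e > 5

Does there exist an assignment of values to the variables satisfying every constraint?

Satisfiable

Try a = 2, b = 3, c = 5, d = 4, e = 2.
Check constraint 1: b + a = 5; constraint 4: e + b = 5. The remaining constraints are straightforward to verify.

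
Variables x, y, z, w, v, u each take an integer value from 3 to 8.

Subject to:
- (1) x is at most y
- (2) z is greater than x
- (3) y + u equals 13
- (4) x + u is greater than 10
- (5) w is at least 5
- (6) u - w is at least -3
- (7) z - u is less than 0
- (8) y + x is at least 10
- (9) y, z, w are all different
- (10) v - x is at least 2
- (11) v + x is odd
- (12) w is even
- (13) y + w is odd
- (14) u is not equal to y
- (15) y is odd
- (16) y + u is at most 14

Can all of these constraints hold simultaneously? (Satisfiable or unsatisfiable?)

Setting (x, y, z, w, v, u) = (5, 5, 7, 8, 8, 8) satisfies everything: constraint 3: y + u = 13; constraint 4: x + u = 13, and the others follow.

Satisfiable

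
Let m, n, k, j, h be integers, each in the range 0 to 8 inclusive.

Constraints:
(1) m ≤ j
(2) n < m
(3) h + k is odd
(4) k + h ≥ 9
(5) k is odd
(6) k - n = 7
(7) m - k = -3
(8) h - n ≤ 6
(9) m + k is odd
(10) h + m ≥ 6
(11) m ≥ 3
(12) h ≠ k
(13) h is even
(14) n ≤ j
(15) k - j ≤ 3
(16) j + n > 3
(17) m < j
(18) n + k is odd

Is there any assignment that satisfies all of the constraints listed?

Setting (m, n, k, j, h) = (4, 0, 7, 5, 4) satisfies everything: constraint 4: k + h = 11; constraint 6: k - n = 7, and the others follow.

Satisfiable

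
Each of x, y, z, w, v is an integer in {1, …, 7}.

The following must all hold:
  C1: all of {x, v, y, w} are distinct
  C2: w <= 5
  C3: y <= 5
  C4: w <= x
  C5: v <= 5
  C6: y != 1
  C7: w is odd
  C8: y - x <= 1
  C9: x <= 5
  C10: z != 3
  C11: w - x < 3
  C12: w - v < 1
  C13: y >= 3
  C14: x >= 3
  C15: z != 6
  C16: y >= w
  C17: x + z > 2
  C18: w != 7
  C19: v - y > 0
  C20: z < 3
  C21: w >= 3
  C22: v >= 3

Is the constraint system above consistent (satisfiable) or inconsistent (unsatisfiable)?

Unsatisfiable

Constraints 2, 3, 5, 9, 13, 14, 21, and 22 confine each of x, v, y, w to the 3 values {3, …, 5}.
Constraint 1 requires all 4 of them to be distinct, but only 3 values are available — impossible by the pigeonhole principle.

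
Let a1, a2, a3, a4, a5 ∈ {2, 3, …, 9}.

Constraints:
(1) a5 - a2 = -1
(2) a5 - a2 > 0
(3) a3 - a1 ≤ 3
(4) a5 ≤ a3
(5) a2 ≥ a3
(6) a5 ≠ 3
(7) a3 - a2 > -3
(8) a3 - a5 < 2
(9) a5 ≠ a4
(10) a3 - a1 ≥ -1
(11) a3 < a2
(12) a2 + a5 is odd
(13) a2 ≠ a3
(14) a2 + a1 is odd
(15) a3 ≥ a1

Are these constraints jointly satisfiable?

Unsatisfiable

Constraints 2, 4, and 11 give a3 < a2, a2 < a5, a5 ≤ a3. Chaining: a3 < a2 < a5 ≤ a3, which forces a3 < a3 — impossible.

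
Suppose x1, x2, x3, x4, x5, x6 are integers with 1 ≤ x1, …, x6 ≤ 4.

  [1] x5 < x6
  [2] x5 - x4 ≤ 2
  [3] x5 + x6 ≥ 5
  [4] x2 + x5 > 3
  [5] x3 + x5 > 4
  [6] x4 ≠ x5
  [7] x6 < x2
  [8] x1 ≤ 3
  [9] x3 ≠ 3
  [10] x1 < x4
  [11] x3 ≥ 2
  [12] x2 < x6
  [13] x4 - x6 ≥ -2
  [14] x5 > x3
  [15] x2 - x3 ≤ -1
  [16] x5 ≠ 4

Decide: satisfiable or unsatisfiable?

Constraints 1, 7, 14, and 15 give x6 < x2, x2 < x3, x3 < x5, x5 < x6. Chaining: x6 < x2 < x3 < x5 < x6, which forces x6 < x6 — impossible.

Unsatisfiable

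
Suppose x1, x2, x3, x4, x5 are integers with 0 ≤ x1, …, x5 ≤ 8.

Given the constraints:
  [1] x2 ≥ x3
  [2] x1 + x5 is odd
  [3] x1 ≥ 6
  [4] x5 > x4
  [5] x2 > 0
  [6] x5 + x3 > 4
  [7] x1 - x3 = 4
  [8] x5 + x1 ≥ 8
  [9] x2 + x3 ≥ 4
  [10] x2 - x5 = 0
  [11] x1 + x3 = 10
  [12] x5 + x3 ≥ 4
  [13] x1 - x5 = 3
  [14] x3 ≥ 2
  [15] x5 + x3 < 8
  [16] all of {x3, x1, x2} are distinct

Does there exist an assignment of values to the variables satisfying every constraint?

One satisfying assignment is x1 = 7, x2 = 4, x3 = 3, x4 = 2, x5 = 4.
For the less obvious constraints — constraint 6: x5 + x3 = 7; constraint 7: x1 - x3 = 4 — and the others hold by inspection.

Satisfiable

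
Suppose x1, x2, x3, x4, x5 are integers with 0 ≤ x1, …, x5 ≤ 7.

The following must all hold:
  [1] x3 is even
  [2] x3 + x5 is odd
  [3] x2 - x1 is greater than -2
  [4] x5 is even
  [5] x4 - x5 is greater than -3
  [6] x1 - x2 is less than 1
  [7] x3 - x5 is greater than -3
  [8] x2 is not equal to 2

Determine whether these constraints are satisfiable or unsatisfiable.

Unsatisfiable

Constraint 1 makes x3 even and constraint 4 makes x5 even, so x3 + x5 must be even. Constraint 2 says x3 + x5 is odd — contradiction.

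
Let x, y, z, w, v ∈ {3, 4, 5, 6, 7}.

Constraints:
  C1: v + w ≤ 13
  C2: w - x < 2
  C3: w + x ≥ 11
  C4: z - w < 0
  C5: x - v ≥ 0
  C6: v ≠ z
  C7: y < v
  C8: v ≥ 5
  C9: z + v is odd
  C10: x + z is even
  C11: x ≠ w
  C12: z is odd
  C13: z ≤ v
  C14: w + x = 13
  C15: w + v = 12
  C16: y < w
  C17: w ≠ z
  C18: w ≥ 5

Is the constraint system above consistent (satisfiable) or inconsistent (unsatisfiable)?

Satisfiable

Setting (x, y, z, w, v) = (7, 3, 3, 6, 6) satisfies everything: constraint 1: v + w = 12; constraint 2: w - x = -1, and the others follow.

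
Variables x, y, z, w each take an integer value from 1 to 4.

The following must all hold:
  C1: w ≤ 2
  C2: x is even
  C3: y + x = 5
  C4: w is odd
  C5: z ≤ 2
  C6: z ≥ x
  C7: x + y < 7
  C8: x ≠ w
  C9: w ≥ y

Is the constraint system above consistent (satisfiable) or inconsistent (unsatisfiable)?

Unsatisfiable

From constraints 1 and 9: y ≤ w ≤ 2. From constraints 5 and 6: x ≤ z ≤ 2. Hence y + x ≤ 4. But constraint 3 requires y + x = 5, and 5 > 4. Contradiction.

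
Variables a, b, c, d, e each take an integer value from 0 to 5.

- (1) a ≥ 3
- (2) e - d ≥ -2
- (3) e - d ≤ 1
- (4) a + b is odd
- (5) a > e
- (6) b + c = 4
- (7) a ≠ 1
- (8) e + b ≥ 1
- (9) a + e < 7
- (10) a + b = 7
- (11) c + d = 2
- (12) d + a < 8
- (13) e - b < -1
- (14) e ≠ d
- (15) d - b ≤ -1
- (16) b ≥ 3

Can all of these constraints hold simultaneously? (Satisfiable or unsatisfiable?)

Try a = 4, b = 3, c = 1, d = 1, e = 0.
Check constraint 2: e - d = -1; constraint 3: e - d = -1; constraint 6: b + c = 4. The remaining constraints are straightforward to verify.

Satisfiable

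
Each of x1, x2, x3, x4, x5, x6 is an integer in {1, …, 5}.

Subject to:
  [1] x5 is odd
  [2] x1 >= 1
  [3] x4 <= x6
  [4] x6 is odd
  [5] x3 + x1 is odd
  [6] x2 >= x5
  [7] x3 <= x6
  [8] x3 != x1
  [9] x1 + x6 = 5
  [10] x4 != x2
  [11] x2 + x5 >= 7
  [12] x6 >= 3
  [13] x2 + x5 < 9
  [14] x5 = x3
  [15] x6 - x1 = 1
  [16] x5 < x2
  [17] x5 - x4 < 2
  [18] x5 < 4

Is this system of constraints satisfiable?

Satisfiable

Setting (x1, x2, x3, x4, x5, x6) = (2, 5, 3, 2, 3, 3) satisfies everything: constraint 9: x1 + x6 = 5; constraint 11: x2 + x5 = 8; constraint 13: x2 + x5 = 8, and the others follow.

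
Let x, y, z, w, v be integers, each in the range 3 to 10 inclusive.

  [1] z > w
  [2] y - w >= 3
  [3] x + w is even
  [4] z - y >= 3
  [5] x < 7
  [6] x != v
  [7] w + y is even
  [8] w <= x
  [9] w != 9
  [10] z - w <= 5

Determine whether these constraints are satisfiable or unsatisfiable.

Unsatisfiable

Constraints 2, 4, and 10 give y − w ≥ 3, w − z ≥ -5, z − y ≥ 3.
Adding all 3 inequalities: the left sides telescope to 0, and the right sides sum to 3 + (-5) + 3 = 1. So 0 ≥ 1, which is false.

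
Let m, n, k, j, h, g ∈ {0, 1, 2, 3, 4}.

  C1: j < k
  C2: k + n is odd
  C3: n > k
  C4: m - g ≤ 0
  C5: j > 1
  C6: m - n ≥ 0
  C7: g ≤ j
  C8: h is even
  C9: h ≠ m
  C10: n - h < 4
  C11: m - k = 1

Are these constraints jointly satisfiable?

Constraints 1, 3, 4, 6, and 7 give n ≤ m, m ≤ g, g ≤ j, j < k, k < n. Chaining: n ≤ m ≤ g ≤ j < k < n, which forces n < n — impossible.

Unsatisfiable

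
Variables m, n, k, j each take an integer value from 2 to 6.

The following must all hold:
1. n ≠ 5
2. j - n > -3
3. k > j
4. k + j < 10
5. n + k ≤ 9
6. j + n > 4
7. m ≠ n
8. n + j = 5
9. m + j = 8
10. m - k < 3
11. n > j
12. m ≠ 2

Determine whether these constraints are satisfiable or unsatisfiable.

Satisfiable

Setting (m, n, k, j) = (6, 3, 5, 2) satisfies everything: constraint 2: j - n = -1; constraint 4: k + j = 7; constraint 5: n + k = 8, and the others follow.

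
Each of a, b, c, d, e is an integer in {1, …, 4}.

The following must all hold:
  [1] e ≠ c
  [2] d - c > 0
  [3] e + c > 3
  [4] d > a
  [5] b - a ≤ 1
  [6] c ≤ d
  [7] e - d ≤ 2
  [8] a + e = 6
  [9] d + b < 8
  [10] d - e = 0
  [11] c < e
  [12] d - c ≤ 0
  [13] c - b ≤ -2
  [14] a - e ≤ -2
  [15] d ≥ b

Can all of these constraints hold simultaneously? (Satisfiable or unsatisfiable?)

Constraints 5, 7, 12, 13, and 14 give d − e ≥ -2, e − a ≥ 2, a − b ≥ -1, b − c ≥ 2, c − d ≥ 0.
Adding all 5 inequalities: the left sides telescope to 0, and the right sides sum to (-2) + 2 + (-1) + 2 + 0 = 1. So 0 ≥ 1, which is false.

Unsatisfiable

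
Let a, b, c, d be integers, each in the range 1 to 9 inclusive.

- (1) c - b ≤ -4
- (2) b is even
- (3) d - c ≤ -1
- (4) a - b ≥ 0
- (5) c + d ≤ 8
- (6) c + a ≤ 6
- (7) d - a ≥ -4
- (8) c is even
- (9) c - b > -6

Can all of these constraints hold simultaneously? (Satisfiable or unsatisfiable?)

Unsatisfiable

Constraints 1, 3, 4, and 7 give b − c ≥ 4, c − d ≥ 1, d − a ≥ -4, a − b ≥ 0.
Adding all 4 inequalities: the left sides telescope to 0, and the right sides sum to 4 + 1 + (-4) + 0 = 1. So 0 ≥ 1, which is false.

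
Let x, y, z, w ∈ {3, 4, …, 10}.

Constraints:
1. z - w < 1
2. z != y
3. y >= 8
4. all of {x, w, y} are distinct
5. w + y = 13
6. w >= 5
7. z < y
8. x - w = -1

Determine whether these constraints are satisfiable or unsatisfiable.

The assignment x = 4, y = 8, z = 4, w = 5 works:
  constraint 1 holds since z - w = -1.
  constraint 5 holds since w + y = 13.
  constraint 8 holds since x - w = -1.
The rest check out directly.

Satisfiable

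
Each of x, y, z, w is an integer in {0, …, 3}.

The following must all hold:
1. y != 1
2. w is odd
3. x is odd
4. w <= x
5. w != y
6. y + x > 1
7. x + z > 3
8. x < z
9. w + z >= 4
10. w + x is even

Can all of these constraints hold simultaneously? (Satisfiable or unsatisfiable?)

Satisfiable

Try x = 1, y = 3, z = 3, w = 1.
Check constraint 6: y + x = 4; constraint 7: x + z = 4. The remaining constraints are straightforward to verify.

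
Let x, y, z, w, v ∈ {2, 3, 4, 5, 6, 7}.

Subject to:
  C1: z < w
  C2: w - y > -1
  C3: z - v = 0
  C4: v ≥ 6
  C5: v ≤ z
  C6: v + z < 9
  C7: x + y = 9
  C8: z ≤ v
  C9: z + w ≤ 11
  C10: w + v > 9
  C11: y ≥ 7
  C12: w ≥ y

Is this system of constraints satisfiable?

From constraints 4 and 5: z ≥ v ≥ 6. From constraints 11 and 12: w ≥ y ≥ 7. Hence z + w ≥ 13. But constraint 9 requires z + w ≤ 11, and 11 < 13. Contradiction.

Unsatisfiable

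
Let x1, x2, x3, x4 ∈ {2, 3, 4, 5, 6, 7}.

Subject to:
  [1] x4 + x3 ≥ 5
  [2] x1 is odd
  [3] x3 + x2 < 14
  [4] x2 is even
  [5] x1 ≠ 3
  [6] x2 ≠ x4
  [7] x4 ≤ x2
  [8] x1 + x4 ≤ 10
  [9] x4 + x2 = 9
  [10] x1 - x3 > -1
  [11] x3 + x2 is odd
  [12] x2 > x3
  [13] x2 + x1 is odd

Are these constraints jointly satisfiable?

Satisfiable

Setting (x1, x2, x3, x4) = (5, 6, 5, 3) satisfies everything: constraint 1: x4 + x3 = 8; constraint 3: x3 + x2 = 11, and the others follow.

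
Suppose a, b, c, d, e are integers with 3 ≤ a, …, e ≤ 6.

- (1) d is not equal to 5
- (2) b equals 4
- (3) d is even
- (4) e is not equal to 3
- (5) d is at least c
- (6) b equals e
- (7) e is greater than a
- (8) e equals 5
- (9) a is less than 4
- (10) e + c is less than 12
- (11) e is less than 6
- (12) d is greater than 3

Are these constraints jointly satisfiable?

Unsatisfiable

Constraint 2 fixes b = 4 and constraint 8 fixes e = 5, but constraint 6 requires b = e. Since 4 ≠ 5, contradiction.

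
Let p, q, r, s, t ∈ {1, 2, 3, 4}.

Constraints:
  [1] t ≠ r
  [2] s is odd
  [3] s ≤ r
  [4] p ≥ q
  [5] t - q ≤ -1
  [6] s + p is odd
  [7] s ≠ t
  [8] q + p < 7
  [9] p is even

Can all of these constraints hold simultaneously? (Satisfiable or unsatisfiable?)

Satisfiable

Try p = 4, q = 2, r = 3, s = 3, t = 1.
Check constraint 5: t - q = -1; constraint 8: q + p = 6. The remaining constraints are straightforward to verify.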